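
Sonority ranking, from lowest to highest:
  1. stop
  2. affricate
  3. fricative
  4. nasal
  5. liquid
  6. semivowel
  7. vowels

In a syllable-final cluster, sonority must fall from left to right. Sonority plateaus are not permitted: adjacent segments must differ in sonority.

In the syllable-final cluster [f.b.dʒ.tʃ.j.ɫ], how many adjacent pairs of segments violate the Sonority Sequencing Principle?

/f/: fricative = 3.
/b/: stop = 1.
/dʒ/: affricate = 2.
/tʃ/: affricate = 2.
/j/: semivowel = 6.
/ɫ/: liquid = 5.
/f/→/b/: 3→1 (falls) — ok.
/b/→/dʒ/: 1→2 (does not fall) — violation.
/dʒ/→/tʃ/: 2→2 (plateau) — violation.
/tʃ/→/j/: 2→6 (does not fall) — violation.
/j/→/ɫ/: 6→5 (falls) — ok.

3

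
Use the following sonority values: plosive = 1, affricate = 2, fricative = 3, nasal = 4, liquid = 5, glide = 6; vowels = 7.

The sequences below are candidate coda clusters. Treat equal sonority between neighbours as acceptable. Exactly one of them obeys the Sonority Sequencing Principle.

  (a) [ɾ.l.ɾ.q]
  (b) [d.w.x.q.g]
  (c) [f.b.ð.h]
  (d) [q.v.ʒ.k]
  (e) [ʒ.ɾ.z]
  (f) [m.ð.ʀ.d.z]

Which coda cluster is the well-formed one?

a

(a) [ɾ.l.ɾ.q]: profile 5-5-5-1 — obeys.
(b) [d.w.x.q.g]: profile 1-6-3-1-1 — violates.
(c) [f.b.ð.h]: profile 3-1-3-3 — violates.
(d) [q.v.ʒ.k]: profile 1-3-3-1 — violates.
(e) [ʒ.ɾ.z]: profile 3-5-3 — violates.
(f) [m.ð.ʀ.d.z]: profile 4-3-5-1-3 — violates.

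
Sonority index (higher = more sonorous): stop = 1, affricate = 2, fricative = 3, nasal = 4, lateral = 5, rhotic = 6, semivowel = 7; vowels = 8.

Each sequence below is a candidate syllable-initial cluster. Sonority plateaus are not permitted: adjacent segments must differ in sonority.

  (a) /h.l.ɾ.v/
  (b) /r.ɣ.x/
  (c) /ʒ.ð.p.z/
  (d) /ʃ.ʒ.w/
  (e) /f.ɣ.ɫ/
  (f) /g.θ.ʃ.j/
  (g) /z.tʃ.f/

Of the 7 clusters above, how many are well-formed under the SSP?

(a) /h.l.ɾ.v/: profile 3-5-6-3 — violates.
(b) /r.ɣ.x/: profile 6-3-3 — violates.
(c) /ʒ.ð.p.z/: profile 3-3-1-3 — violates.
(d) /ʃ.ʒ.w/: profile 3-3-7 — violates.
(e) /f.ɣ.ɫ/: profile 3-3-5 — violates.
(f) /g.θ.ʃ.j/: profile 1-3-3-7 — violates.
(g) /z.tʃ.f/: profile 3-2-3 — violates.

0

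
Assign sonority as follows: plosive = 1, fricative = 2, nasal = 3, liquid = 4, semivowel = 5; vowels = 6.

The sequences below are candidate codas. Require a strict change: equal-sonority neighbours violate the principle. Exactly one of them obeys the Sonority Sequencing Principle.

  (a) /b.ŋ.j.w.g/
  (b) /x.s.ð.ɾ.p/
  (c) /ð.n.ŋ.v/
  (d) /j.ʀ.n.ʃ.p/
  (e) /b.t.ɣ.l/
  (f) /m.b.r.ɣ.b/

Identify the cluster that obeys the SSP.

d

(a) /b.ŋ.j.w.g/: profile 1-3-5-5-1 — violates.
(b) /x.s.ð.ɾ.p/: profile 2-2-2-4-1 — violates.
(c) /ð.n.ŋ.v/: profile 2-3-3-2 — violates.
(d) /j.ʀ.n.ʃ.p/: profile 5-4-3-2-1 — obeys.
(e) /b.t.ɣ.l/: profile 1-1-2-4 — violates.
(f) /m.b.r.ɣ.b/: profile 3-1-4-2-1 — violates.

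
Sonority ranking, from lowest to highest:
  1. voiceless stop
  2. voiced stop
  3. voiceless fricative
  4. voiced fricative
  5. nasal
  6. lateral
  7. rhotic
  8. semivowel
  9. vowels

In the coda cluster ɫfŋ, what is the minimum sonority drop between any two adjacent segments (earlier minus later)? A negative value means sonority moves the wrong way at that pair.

/ɫ/ — lateral, sonority 6.
/f/ — voiceless fricative, sonority 3.
/ŋ/ — nasal, sonority 5.
/ɫ/→/f/: change +3.
/f/→/ŋ/: change -2.
Minimum = -2.

-2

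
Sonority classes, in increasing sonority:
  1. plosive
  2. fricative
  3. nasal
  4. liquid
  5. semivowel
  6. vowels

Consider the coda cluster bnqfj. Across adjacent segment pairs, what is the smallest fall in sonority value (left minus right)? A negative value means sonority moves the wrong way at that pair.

-3

/b/ is a plosive (sonority 1).
/n/ is a nasal (sonority 3).
/q/ is a plosive (sonority 1).
/f/ is a fricative (sonority 2).
/j/ is a semivowel (sonority 5).
/b/→/n/: change -2.
/n/→/q/: change +2.
/q/→/f/: change -1.
/f/→/j/: change -3.
Minimum = -3.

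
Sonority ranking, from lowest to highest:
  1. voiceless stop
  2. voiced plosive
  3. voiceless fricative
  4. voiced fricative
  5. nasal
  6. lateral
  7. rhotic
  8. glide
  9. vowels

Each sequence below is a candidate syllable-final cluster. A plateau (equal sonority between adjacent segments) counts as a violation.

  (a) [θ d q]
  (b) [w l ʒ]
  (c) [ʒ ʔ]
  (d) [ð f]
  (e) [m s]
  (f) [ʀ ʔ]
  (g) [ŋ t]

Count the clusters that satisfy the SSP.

(a) [θ d q]: profile 3-2-1 — obeys.
(b) [w l ʒ]: profile 8-6-4 — obeys.
(c) [ʒ ʔ]: profile 4-1 — obeys.
(d) [ð f]: profile 4-3 — obeys.
(e) [m s]: profile 5-3 — obeys.
(f) [ʀ ʔ]: profile 7-1 — obeys.
(g) [ŋ t]: profile 5-1 — obeys.

7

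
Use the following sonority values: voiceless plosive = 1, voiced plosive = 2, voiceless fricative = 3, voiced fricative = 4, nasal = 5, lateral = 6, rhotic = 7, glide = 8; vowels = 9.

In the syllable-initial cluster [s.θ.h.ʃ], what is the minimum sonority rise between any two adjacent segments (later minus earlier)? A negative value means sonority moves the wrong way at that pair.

/s/ — voiceless fricative, sonority 3.
/θ/ — voiceless fricative, sonority 3.
/h/ — voiceless fricative, sonority 3.
/ʃ/ — voiceless fricative, sonority 3.
/s/→/θ/: change +0.
/θ/→/h/: change +0.
/h/→/ʃ/: change +0.
Minimum = 0.

0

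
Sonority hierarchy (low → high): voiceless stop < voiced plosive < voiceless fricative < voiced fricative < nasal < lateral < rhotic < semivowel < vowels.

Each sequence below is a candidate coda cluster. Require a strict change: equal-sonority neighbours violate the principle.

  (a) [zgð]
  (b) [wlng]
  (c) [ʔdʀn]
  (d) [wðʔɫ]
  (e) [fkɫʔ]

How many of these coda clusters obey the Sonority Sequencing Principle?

(a) 4-2-4 → violates
(b) 8-6-5-2 → obeys
(c) 1-2-7-5 → violates
(d) 8-4-1-6 → violates
(e) 3-1-6-1 → violates

1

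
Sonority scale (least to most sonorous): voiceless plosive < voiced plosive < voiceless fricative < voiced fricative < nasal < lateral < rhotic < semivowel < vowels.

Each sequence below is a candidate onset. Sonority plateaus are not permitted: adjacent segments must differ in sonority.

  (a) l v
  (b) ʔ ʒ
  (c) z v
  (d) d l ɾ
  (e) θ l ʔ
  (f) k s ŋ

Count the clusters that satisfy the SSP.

3

(a) 6-4 → violates
(b) 1-4 → obeys
(c) 4-4 → violates
(d) 2-6-7 → obeys
(e) 3-6-1 → violates
(f) 1-3-5 → obeys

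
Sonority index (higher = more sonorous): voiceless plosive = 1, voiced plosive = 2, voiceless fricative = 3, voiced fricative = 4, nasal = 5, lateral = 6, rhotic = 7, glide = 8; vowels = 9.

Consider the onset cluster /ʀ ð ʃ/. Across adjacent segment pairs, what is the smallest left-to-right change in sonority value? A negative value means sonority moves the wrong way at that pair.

-3

/ʀ/ — rhotic, sonority 7.
/ð/ — voiced fricative, sonority 4.
/ʃ/ — voiceless fricative, sonority 3.
/ʀ/→/ð/: change -3.
/ð/→/ʃ/: change -1.
Minimum = -3.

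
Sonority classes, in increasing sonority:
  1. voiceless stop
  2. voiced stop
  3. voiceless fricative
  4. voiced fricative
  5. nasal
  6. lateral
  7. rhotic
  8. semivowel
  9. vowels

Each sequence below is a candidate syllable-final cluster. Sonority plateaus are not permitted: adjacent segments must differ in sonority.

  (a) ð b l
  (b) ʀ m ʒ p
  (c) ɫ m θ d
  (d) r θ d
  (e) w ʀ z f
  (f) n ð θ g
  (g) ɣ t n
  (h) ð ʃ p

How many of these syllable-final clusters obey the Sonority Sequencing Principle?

6

(a) ð b l: profile 4-2-6 — violates.
(b) ʀ m ʒ p: profile 7-5-4-1 — obeys.
(c) ɫ m θ d: profile 6-5-3-2 — obeys.
(d) r θ d: profile 7-3-2 — obeys.
(e) w ʀ z f: profile 8-7-4-3 — obeys.
(f) n ð θ g: profile 5-4-3-2 — obeys.
(g) ɣ t n: profile 4-1-5 — violates.
(h) ð ʃ p: profile 4-3-1 — obeys.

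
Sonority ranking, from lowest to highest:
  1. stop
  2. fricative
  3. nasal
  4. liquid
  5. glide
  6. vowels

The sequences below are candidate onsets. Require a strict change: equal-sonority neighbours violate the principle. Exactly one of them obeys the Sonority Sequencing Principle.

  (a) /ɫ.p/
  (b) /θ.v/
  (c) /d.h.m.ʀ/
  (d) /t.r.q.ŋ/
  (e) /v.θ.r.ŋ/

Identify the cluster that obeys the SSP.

(a) /ɫ.p/: profile 4-1 — violates.
(b) /θ.v/: profile 2-2 — violates.
(c) /d.h.m.ʀ/: profile 1-2-3-4 — obeys.
(d) /t.r.q.ŋ/: profile 1-4-1-3 — violates.
(e) /v.θ.r.ŋ/: profile 2-2-4-3 — violates.

c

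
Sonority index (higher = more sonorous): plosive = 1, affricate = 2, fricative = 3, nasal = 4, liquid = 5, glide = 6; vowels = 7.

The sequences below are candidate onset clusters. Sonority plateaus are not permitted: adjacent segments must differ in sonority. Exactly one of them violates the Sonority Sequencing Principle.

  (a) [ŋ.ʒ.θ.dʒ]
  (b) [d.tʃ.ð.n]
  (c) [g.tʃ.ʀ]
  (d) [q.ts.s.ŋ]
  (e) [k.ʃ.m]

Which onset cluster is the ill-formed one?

(a) sonority 4-3-3-2: ill-formed.
(b) sonority 1-2-3-4: well-formed.
(c) sonority 1-2-5: well-formed.
(d) sonority 1-2-3-4: well-formed.
(e) sonority 1-3-4: well-formed.

a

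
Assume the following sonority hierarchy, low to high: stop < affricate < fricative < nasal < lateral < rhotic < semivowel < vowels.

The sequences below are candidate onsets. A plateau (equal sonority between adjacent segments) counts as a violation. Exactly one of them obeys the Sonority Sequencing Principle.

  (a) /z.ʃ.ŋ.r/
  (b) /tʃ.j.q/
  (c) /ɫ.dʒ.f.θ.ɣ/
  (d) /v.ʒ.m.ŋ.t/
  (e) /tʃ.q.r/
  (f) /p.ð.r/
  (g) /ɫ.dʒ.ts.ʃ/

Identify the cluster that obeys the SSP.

f

(a) 3-3-4-6 → violates
(b) 2-7-1 → violates
(c) 5-2-3-3-3 → violates
(d) 3-3-4-4-1 → violates
(e) 2-1-6 → violates
(f) 1-3-6 → obeys
(g) 5-2-2-3 → violates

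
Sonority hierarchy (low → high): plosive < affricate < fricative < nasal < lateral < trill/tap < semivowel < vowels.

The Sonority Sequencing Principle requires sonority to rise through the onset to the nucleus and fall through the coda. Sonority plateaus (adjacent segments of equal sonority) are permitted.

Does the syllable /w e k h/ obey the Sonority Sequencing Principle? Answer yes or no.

Onset: /w/ is a semivowel (sonority 7); then the nucleus /e/ (sonority 8).
Onset profile 7-8 — rises to the nucleus.
Coda: /k/ is a plosive (sonority 1), /h/ is a fricative (sonority 3).
Coda profile 8-1-3 — does not fall throughout.

no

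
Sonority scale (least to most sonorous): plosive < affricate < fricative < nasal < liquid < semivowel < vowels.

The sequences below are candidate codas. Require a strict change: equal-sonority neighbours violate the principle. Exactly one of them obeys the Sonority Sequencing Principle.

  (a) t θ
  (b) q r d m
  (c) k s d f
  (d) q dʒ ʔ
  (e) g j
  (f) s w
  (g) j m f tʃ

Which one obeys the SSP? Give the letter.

(a) sonority 1-3: ill-formed.
(b) sonority 1-5-1-4: ill-formed.
(c) sonority 1-3-1-3: ill-formed.
(d) sonority 1-2-1: ill-formed.
(e) sonority 1-6: ill-formed.
(f) sonority 3-6: ill-formed.
(g) sonority 6-4-3-2: well-formed.

g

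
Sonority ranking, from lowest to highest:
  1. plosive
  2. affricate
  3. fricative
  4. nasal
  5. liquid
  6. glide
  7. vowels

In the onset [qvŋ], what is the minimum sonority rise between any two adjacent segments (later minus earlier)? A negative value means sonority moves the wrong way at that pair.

1

/q/: plosive = 1.
/v/: fricative = 3.
/ŋ/: nasal = 4.
/q/→/v/: change +2.
/v/→/ŋ/: change +1.
Minimum = 1.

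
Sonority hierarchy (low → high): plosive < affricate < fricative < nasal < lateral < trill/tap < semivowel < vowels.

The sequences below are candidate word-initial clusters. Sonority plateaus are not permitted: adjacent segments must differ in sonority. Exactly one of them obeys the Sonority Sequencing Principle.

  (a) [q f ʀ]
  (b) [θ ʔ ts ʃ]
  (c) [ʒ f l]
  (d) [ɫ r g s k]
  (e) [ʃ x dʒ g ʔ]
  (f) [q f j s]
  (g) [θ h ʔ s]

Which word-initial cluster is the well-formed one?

(a) sonority 1-3-6: well-formed.
(b) sonority 3-1-2-3: ill-formed.
(c) sonority 3-3-5: ill-formed.
(d) sonority 5-6-1-3-1: ill-formed.
(e) sonority 3-3-2-1-1: ill-formed.
(f) sonority 1-3-7-3: ill-formed.
(g) sonority 3-3-1-3: ill-formed.

a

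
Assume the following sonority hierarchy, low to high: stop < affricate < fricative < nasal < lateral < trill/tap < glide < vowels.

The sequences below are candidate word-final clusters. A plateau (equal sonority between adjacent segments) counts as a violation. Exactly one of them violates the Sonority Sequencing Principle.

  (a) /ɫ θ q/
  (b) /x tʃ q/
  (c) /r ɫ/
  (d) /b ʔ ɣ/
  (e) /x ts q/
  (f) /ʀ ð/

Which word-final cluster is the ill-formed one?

(a) sonority 5-3-1: well-formed.
(b) sonority 3-2-1: well-formed.
(c) sonority 6-5: well-formed.
(d) sonority 1-1-3: ill-formed.
(e) sonority 3-2-1: well-formed.
(f) sonority 6-3: well-formed.

d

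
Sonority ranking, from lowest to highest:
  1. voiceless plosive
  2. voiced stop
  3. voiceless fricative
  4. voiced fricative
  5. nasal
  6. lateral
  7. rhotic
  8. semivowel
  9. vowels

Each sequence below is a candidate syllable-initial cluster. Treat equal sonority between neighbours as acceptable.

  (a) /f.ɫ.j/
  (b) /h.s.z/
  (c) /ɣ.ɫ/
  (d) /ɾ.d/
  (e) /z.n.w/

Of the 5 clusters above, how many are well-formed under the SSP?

4

(a) sonority 3-6-8: well-formed.
(b) sonority 3-3-4: well-formed.
(c) sonority 4-6: well-formed.
(d) sonority 7-2: ill-formed.
(e) sonority 4-5-8: well-formed.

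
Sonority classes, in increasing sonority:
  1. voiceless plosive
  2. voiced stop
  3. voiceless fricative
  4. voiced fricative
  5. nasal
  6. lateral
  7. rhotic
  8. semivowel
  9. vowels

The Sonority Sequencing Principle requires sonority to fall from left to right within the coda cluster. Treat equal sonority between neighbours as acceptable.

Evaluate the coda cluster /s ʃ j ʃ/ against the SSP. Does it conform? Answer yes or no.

no

/s/ — voiceless fricative, sonority 3.
/ʃ/ — voiceless fricative, sonority 3.
/j/ — semivowel, sonority 8.
/ʃ/ — voiceless fricative, sonority 3.
The profile is 3-3-8-3. Between /ʃ/ (3) and /j/ (8) sonority does not fall, so the cluster violates the SSP.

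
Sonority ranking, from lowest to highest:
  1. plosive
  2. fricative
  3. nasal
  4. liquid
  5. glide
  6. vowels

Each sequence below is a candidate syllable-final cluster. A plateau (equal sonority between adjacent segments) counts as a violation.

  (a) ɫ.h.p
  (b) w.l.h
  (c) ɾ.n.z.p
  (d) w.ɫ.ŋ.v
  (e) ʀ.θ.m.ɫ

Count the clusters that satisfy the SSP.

4

(a) ɫ.h.p: profile 4-2-1 — obeys.
(b) w.l.h: profile 5-4-2 — obeys.
(c) ɾ.n.z.p: profile 4-3-2-1 — obeys.
(d) w.ɫ.ŋ.v: profile 5-4-3-2 — obeys.
(e) ʀ.θ.m.ɫ: profile 4-2-3-4 — violates.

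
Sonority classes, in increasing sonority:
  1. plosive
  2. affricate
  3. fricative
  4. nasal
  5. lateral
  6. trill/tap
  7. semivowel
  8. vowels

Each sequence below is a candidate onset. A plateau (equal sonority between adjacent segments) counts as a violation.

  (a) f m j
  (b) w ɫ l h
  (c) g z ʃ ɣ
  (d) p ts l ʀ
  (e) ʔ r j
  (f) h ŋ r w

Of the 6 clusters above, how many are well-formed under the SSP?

4

(a) f m j: profile 3-4-7 — obeys.
(b) w ɫ l h: profile 7-5-5-3 — violates.
(c) g z ʃ ɣ: profile 1-3-3-3 — violates.
(d) p ts l ʀ: profile 1-2-5-6 — obeys.
(e) ʔ r j: profile 1-6-7 — obeys.
(f) h ŋ r w: profile 3-4-6-7 — obeys.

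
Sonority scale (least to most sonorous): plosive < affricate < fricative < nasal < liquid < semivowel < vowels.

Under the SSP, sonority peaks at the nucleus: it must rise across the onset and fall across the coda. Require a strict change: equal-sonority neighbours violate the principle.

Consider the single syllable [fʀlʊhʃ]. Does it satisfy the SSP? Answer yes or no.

Onset: /f/ is a fricative (sonority 3), /ʀ/ is a liquid (sonority 5), /l/ is a liquid (sonority 5); then the nucleus /ʊ/ (sonority 7).
Onset profile 3-5-5-7 — does not strictly rise throughout.
Coda: /h/ is a fricative (sonority 3), /ʃ/ is a fricative (sonority 3).
Coda profile 7-3-3 — does not strictly fall throughout.

no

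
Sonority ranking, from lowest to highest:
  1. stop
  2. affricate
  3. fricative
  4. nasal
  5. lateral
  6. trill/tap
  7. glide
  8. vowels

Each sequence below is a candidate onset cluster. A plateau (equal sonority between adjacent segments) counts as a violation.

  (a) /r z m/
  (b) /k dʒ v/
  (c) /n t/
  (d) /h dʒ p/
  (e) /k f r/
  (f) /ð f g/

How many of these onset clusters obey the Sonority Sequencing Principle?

(a) 6-3-4 → violates
(b) 1-2-3 → obeys
(c) 4-1 → violates
(d) 3-2-1 → violates
(e) 1-3-6 → obeys
(f) 3-3-1 → violates

2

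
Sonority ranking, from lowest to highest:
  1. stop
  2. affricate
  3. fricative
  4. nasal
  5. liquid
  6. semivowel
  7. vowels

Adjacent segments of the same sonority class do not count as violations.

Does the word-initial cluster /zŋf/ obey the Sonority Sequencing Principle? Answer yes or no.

no

/z/: fricative = 3.
/ŋ/: nasal = 4.
/f/: fricative = 3.
The profile is 3-4-3. Between /ŋ/ (4) and /f/ (3) sonority does not rise, so the cluster violates the SSP.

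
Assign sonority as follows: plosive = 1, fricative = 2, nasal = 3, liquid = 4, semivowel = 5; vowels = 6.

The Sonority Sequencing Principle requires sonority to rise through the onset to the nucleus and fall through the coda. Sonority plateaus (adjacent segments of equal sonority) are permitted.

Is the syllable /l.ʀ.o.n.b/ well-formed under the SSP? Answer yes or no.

yes

Onset: /l/ is a liquid (sonority 4), /ʀ/ is a liquid (sonority 4); then the nucleus /o/ (sonority 6).
Onset profile 4-4-6 — rises to the nucleus.
Coda: /n/ is a nasal (sonority 3), /b/ is a plosive (sonority 1).
Coda profile 6-3-1 — falls from the nucleus.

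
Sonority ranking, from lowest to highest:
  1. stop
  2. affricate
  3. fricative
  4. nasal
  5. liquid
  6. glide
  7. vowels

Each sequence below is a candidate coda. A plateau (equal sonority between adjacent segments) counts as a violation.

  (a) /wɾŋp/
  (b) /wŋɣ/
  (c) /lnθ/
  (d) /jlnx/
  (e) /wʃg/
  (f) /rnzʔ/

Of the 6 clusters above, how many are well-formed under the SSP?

(a) sonority 6-5-4-1: well-formed.
(b) sonority 6-4-3: well-formed.
(c) sonority 5-4-3: well-formed.
(d) sonority 6-5-4-3: well-formed.
(e) sonority 6-3-1: well-formed.
(f) sonority 5-4-3-1: well-formed.

6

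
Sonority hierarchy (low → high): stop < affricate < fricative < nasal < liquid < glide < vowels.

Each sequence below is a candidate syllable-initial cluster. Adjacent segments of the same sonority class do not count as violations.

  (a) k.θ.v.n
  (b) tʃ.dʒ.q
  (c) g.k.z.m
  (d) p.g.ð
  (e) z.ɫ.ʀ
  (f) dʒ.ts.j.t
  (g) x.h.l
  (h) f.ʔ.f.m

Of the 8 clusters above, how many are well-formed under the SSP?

(a) sonority 1-3-3-4: well-formed.
(b) sonority 2-2-1: ill-formed.
(c) sonority 1-1-3-4: well-formed.
(d) sonority 1-1-3: well-formed.
(e) sonority 3-5-5: well-formed.
(f) sonority 2-2-6-1: ill-formed.
(g) sonority 3-3-5: well-formed.
(h) sonority 3-1-3-4: ill-formed.

5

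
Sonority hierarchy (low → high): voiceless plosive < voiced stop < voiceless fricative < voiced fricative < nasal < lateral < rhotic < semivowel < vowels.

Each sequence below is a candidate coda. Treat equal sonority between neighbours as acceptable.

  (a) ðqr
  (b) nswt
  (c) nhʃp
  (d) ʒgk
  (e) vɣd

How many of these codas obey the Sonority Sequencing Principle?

3

(a) ðqr: profile 4-1-7 — violates.
(b) nswt: profile 5-3-8-1 — violates.
(c) nhʃp: profile 5-3-3-1 — obeys.
(d) ʒgk: profile 4-2-1 — obeys.
(e) vɣd: profile 4-4-2 — obeys.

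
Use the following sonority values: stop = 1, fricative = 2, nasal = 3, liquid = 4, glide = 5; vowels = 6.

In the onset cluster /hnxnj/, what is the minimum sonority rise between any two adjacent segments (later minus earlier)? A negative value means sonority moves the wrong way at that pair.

/h/ — fricative, sonority 2.
/n/ — nasal, sonority 3.
/x/ — fricative, sonority 2.
/n/ — nasal, sonority 3.
/j/ — glide, sonority 5.
/h/→/n/: change +1.
/n/→/x/: change -1.
/x/→/n/: change +1.
/n/→/j/: change +2.
Minimum = -1.

-1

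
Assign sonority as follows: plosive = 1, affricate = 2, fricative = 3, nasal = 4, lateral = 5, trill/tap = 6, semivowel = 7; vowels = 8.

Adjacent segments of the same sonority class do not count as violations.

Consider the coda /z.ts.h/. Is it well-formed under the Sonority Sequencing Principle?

/z/ — fricative, sonority 3.
/ts/ — affricate, sonority 2.
/h/ — fricative, sonority 3.
The profile is 3-2-3. Between /ts/ (2) and /h/ (3) sonority does not fall, so the cluster violates the SSP.

no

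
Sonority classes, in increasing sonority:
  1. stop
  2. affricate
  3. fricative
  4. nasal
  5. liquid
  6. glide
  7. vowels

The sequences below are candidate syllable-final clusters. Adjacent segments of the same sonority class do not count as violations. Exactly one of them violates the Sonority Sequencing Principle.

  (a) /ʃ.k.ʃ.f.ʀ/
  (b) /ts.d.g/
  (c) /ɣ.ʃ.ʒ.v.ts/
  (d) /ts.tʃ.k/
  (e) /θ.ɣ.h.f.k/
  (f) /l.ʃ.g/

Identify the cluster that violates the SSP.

(a) sonority 3-1-3-3-5: ill-formed.
(b) sonority 2-1-1: well-formed.
(c) sonority 3-3-3-3-2: well-formed.
(d) sonority 2-2-1: well-formed.
(e) sonority 3-3-3-3-1: well-formed.
(f) sonority 5-3-1: well-formed.

a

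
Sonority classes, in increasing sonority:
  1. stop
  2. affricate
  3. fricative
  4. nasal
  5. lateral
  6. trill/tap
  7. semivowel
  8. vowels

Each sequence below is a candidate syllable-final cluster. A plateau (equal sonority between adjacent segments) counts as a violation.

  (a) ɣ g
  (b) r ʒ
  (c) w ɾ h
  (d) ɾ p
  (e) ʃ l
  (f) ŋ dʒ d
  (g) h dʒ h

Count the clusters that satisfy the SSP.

5

(a) ɣ g: profile 3-1 — obeys.
(b) r ʒ: profile 6-3 — obeys.
(c) w ɾ h: profile 7-6-3 — obeys.
(d) ɾ p: profile 6-1 — obeys.
(e) ʃ l: profile 3-5 — violates.
(f) ŋ dʒ d: profile 4-2-1 — obeys.
(g) h dʒ h: profile 3-2-3 — violates.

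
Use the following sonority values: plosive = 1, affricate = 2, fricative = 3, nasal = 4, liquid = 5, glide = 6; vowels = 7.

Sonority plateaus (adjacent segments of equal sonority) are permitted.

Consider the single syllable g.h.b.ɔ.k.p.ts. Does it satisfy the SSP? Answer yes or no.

no

Onset: /g/ is a plosive (sonority 1), /h/ is a fricative (sonority 3), /b/ is a plosive (sonority 1); then the nucleus /ɔ/ (sonority 7).
Onset profile 1-3-1-7 — does not rise throughout.
Coda: /k/ is a plosive (sonority 1), /p/ is a plosive (sonority 1), /ts/ is an affricate (sonority 2).
Coda profile 7-1-1-2 — does not fall throughout.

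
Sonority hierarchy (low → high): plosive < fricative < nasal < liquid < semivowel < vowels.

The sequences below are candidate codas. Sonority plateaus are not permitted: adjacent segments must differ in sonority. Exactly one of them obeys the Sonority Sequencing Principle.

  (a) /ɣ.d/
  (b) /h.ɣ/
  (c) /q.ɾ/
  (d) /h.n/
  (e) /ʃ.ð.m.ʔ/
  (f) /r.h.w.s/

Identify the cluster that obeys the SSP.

a

(a) 2-1 → obeys
(b) 2-2 → violates
(c) 1-4 → violates
(d) 2-3 → violates
(e) 2-2-3-1 → violates
(f) 4-2-5-2 → violates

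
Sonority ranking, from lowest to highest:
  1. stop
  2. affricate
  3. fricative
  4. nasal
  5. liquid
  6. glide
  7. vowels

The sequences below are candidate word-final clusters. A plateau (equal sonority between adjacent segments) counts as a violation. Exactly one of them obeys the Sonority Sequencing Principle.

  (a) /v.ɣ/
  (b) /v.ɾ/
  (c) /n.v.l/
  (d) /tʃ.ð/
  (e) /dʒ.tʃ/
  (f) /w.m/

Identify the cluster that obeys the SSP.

(a) 3-3 → violates
(b) 3-5 → violates
(c) 4-3-5 → violates
(d) 2-3 → violates
(e) 2-2 → violates
(f) 6-4 → obeys

f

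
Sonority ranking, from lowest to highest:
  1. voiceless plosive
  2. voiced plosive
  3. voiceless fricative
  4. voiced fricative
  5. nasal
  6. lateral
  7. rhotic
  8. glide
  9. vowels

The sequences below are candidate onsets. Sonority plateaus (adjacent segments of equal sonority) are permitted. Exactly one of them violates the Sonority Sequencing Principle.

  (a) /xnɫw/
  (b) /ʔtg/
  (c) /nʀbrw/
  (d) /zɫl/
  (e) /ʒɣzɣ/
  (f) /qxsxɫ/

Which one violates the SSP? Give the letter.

(a) 3-5-6-8 → obeys
(b) 1-1-2 → obeys
(c) 5-7-2-7-8 → violates
(d) 4-6-6 → obeys
(e) 4-4-4-4 → obeys
(f) 1-3-3-3-6 → obeys

c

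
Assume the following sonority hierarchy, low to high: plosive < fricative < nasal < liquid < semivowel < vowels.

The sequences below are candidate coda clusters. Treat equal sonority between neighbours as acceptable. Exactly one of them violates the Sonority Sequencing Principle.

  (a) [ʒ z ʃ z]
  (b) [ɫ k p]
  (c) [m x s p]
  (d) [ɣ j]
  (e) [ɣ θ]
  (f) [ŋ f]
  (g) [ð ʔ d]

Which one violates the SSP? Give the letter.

d

(a) [ʒ z ʃ z]: profile 2-2-2-2 — obeys.
(b) [ɫ k p]: profile 4-1-1 — obeys.
(c) [m x s p]: profile 3-2-2-1 — obeys.
(d) [ɣ j]: profile 2-5 — violates.
(e) [ɣ θ]: profile 2-2 — obeys.
(f) [ŋ f]: profile 3-2 — obeys.
(g) [ð ʔ d]: profile 2-1-1 — obeys.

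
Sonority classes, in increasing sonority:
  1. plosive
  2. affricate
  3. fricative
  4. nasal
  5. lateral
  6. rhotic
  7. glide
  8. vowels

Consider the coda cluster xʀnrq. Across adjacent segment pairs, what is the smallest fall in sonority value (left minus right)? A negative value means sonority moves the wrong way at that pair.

/x/ — fricative, sonority 3.
/ʀ/ — rhotic, sonority 6.
/n/ — nasal, sonority 4.
/r/ — rhotic, sonority 6.
/q/ — plosive, sonority 1.
/x/→/ʀ/: change -3.
/ʀ/→/n/: change +2.
/n/→/r/: change -2.
/r/→/q/: change +5.
Minimum = -3.

-3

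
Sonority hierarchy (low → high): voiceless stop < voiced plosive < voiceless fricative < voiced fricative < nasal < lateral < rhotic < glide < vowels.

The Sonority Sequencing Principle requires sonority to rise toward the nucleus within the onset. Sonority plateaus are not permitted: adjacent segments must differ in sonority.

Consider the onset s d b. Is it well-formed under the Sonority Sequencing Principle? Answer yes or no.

no

/s/ — voiceless fricative, sonority 3.
/d/ — voiced plosive, sonority 2.
/b/ — voiced plosive, sonority 2.
The profile is 3-2-2. Between /s/ (3) and /d/ (2) sonority does not rise, so the cluster violates the SSP.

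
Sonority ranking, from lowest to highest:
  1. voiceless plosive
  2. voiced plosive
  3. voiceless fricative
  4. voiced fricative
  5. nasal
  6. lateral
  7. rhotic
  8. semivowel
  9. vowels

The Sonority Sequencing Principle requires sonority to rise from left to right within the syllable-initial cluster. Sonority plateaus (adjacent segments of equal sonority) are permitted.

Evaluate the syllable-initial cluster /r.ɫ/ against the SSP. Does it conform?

/r/ — rhotic, sonority 7.
/ɫ/ — lateral, sonority 6.
The profile is 7-6. Between /r/ (7) and /ɫ/ (6) sonority does not rise, so the cluster violates the SSP.

no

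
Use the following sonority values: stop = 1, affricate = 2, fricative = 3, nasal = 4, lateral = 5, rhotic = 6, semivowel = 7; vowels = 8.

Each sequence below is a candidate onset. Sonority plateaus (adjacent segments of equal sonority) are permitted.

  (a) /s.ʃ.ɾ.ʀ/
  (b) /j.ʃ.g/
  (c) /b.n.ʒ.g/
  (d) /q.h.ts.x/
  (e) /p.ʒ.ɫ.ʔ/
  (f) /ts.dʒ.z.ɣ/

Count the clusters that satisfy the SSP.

2

(a) sonority 3-3-6-6: well-formed.
(b) sonority 7-3-1: ill-formed.
(c) sonority 1-4-3-1: ill-formed.
(d) sonority 1-3-2-3: ill-formed.
(e) sonority 1-3-5-1: ill-formed.
(f) sonority 2-2-3-3: well-formed.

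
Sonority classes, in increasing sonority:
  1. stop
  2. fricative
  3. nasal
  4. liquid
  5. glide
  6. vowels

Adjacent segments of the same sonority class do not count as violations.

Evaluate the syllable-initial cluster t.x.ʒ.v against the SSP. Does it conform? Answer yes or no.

yes

/t/ — stop, sonority 1.
/x/ — fricative, sonority 2.
/ʒ/ — fricative, sonority 2.
/v/ — fricative, sonority 2.
The profile 1-2-2-2 is non-decreasing (plateaus allowed), so the syllable-initial cluster satisfies the SSP.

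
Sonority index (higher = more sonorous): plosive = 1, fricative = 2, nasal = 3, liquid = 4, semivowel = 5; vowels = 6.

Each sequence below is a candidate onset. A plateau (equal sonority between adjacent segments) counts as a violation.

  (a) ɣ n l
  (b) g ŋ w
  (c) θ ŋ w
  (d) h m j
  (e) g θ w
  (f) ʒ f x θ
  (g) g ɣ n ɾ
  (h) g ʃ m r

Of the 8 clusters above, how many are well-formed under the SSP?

(a) ɣ n l: profile 2-3-4 — obeys.
(b) g ŋ w: profile 1-3-5 — obeys.
(c) θ ŋ w: profile 2-3-5 — obeys.
(d) h m j: profile 2-3-5 — obeys.
(e) g θ w: profile 1-2-5 — obeys.
(f) ʒ f x θ: profile 2-2-2-2 — violates.
(g) g ɣ n ɾ: profile 1-2-3-4 — obeys.
(h) g ʃ m r: profile 1-2-3-4 — obeys.

7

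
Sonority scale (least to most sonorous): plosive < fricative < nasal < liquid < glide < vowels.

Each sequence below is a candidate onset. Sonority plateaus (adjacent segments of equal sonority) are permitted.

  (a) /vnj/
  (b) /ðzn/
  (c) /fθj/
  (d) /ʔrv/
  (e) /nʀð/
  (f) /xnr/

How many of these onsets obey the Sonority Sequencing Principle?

(a) sonority 2-3-5: well-formed.
(b) sonority 2-2-3: well-formed.
(c) sonority 2-2-5: well-formed.
(d) sonority 1-4-2: ill-formed.
(e) sonority 3-4-2: ill-formed.
(f) sonority 2-3-4: well-formed.

4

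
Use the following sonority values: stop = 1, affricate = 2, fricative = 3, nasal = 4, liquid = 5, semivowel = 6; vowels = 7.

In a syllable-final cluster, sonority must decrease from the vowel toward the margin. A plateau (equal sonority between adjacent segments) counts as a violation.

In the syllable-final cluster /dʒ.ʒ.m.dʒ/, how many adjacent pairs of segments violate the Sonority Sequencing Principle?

2

/dʒ/ — affricate, sonority 2.
/ʒ/ — fricative, sonority 3.
/m/ — nasal, sonority 4.
/dʒ/ — affricate, sonority 2.
/dʒ/→/ʒ/: 2→3 (does not fall) — violation.
/ʒ/→/m/: 3→4 (does not fall) — violation.
/m/→/dʒ/: 4→2 (falls) — ok.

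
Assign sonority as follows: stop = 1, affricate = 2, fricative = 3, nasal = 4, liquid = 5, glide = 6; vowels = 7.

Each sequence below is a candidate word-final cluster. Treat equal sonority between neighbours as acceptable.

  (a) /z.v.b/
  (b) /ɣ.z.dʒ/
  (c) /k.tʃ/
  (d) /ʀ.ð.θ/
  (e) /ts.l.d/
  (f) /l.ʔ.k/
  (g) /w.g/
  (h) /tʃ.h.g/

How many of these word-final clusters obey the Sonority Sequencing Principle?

5

(a) /z.v.b/: profile 3-3-1 — obeys.
(b) /ɣ.z.dʒ/: profile 3-3-2 — obeys.
(c) /k.tʃ/: profile 1-2 — violates.
(d) /ʀ.ð.θ/: profile 5-3-3 — obeys.
(e) /ts.l.d/: profile 2-5-1 — violates.
(f) /l.ʔ.k/: profile 5-1-1 — obeys.
(g) /w.g/: profile 6-1 — obeys.
(h) /tʃ.h.g/: profile 2-3-1 — violates.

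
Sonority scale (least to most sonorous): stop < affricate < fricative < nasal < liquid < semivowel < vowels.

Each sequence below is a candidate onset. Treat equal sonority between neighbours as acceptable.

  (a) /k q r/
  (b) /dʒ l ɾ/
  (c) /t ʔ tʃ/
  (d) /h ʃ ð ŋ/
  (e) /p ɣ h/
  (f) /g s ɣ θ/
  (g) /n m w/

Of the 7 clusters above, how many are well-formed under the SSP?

(a) 1-1-5 → obeys
(b) 2-5-5 → obeys
(c) 1-1-2 → obeys
(d) 3-3-3-4 → obeys
(e) 1-3-3 → obeys
(f) 1-3-3-3 → obeys
(g) 4-4-6 → obeys

7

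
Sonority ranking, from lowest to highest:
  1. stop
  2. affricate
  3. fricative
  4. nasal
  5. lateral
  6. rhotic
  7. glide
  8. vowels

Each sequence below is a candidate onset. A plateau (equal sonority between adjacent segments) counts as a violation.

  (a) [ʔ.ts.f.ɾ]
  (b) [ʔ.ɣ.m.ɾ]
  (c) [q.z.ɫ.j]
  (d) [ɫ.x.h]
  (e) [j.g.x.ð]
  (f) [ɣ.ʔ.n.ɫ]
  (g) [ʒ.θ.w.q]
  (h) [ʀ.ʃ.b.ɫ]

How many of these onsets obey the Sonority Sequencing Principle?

3

(a) sonority 1-2-3-6: well-formed.
(b) sonority 1-3-4-6: well-formed.
(c) sonority 1-3-5-7: well-formed.
(d) sonority 5-3-3: ill-formed.
(e) sonority 7-1-3-3: ill-formed.
(f) sonority 3-1-4-5: ill-formed.
(g) sonority 3-3-7-1: ill-formed.
(h) sonority 6-3-1-5: ill-formed.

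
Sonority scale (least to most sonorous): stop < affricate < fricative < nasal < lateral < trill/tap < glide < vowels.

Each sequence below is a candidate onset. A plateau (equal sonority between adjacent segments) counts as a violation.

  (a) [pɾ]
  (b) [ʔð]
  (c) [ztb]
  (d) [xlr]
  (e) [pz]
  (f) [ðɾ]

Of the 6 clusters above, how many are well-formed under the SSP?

(a) sonority 1-6: well-formed.
(b) sonority 1-3: well-formed.
(c) sonority 3-1-1: ill-formed.
(d) sonority 3-5-6: well-formed.
(e) sonority 1-3: well-formed.
(f) sonority 3-6: well-formed.

5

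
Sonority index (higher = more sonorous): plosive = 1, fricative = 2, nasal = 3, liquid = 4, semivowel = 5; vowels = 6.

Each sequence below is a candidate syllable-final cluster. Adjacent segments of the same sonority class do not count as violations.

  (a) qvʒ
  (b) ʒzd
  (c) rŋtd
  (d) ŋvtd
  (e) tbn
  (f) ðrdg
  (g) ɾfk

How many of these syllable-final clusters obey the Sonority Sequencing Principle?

4

(a) 1-2-2 → violates
(b) 2-2-1 → obeys
(c) 4-3-1-1 → obeys
(d) 3-2-1-1 → obeys
(e) 1-1-3 → violates
(f) 2-4-1-1 → violates
(g) 4-2-1 → obeys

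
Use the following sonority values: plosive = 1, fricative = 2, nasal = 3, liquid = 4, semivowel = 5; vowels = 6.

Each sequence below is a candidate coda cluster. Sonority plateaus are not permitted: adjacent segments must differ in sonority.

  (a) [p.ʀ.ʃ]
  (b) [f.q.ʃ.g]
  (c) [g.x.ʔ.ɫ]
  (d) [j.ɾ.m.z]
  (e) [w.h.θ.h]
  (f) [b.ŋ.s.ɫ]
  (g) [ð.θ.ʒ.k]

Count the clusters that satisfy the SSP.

1

(a) [p.ʀ.ʃ]: profile 1-4-2 — violates.
(b) [f.q.ʃ.g]: profile 2-1-2-1 — violates.
(c) [g.x.ʔ.ɫ]: profile 1-2-1-4 — violates.
(d) [j.ɾ.m.z]: profile 5-4-3-2 — obeys.
(e) [w.h.θ.h]: profile 5-2-2-2 — violates.
(f) [b.ŋ.s.ɫ]: profile 1-3-2-4 — violates.
(g) [ð.θ.ʒ.k]: profile 2-2-2-1 — violates.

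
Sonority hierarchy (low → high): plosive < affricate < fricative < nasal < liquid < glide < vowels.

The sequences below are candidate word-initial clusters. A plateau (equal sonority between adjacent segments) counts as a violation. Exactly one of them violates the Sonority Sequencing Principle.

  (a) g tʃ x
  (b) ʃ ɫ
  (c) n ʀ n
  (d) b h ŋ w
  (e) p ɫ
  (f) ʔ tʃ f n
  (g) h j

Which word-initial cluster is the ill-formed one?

c

(a) 1-2-3 → obeys
(b) 3-5 → obeys
(c) 4-5-4 → violates
(d) 1-3-4-6 → obeys
(e) 1-5 → obeys
(f) 1-2-3-4 → obeys
(g) 3-6 → obeys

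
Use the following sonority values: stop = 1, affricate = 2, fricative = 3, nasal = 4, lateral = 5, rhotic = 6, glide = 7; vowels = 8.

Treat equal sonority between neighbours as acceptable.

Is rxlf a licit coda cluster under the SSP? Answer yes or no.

/r/ — rhotic, sonority 6.
/x/ — fricative, sonority 3.
/l/ — lateral, sonority 5.
/f/ — fricative, sonority 3.
The profile is 6-3-5-3. Between /x/ (3) and /l/ (5) sonority does not fall, so the cluster violates the SSP.

no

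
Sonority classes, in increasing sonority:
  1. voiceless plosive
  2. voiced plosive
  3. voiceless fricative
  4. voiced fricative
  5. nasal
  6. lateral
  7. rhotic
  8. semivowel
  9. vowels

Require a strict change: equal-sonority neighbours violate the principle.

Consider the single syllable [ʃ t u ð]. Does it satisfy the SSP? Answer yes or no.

Onset: /ʃ/ is a voiceless fricative (sonority 3), /t/ is a voiceless plosive (sonority 1); then the nucleus /u/ (sonority 9).
Onset profile 3-1-9 — does not strictly rise throughout.
Coda: /ð/ is a voiced fricative (sonority 4).
Coda profile 9-4 — falls from the nucleus.

no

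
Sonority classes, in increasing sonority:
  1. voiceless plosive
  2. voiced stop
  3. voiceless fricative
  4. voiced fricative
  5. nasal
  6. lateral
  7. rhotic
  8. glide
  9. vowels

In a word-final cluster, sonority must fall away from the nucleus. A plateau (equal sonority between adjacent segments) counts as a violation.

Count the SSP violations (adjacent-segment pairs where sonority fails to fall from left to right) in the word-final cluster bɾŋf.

/b/ is a voiced stop (sonority 2).
/ɾ/ is a rhotic (sonority 7).
/ŋ/ is a nasal (sonority 5).
/f/ is a voiceless fricative (sonority 3).
/b/→/ɾ/: 2→7 (does not fall) — violation.
/ɾ/→/ŋ/: 7→5 (falls) — ok.
/ŋ/→/f/: 5→3 (falls) — ok.

1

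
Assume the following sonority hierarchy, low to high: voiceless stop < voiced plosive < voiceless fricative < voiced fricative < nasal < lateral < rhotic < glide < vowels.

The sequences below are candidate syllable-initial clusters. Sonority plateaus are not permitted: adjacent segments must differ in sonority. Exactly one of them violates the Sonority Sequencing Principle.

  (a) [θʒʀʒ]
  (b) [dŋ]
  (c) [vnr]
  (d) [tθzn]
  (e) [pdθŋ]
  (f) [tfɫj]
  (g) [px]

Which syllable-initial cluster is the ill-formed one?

(a) [θʒʀʒ]: profile 3-4-7-4 — violates.
(b) [dŋ]: profile 2-5 — obeys.
(c) [vnr]: profile 4-5-7 — obeys.
(d) [tθzn]: profile 1-3-4-5 — obeys.
(e) [pdθŋ]: profile 1-2-3-5 — obeys.
(f) [tfɫj]: profile 1-3-6-8 — obeys.
(g) [px]: profile 1-3 — obeys.

a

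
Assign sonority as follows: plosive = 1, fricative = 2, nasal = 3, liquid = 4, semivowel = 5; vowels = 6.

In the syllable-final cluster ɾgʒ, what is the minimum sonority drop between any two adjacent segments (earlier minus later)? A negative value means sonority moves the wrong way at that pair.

-1

/ɾ/: liquid = 4.
/g/: plosive = 1.
/ʒ/: fricative = 2.
/ɾ/→/g/: change +3.
/g/→/ʒ/: change -1.
Minimum = -1.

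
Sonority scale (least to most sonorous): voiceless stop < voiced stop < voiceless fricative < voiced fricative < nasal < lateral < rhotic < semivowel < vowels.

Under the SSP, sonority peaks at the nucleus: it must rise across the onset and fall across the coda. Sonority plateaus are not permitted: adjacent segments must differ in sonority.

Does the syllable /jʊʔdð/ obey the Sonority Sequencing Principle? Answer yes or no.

Onset: /j/ is a semivowel (sonority 8); then the nucleus /ʊ/ (sonority 9).
Onset profile 8-9 — rises to the nucleus.
Coda: /ʔ/ is a voiceless stop (sonority 1), /d/ is a voiced stop (sonority 2), /ð/ is a voiced fricative (sonority 4).
Coda profile 9-1-2-4 — does not strictly fall throughout.

no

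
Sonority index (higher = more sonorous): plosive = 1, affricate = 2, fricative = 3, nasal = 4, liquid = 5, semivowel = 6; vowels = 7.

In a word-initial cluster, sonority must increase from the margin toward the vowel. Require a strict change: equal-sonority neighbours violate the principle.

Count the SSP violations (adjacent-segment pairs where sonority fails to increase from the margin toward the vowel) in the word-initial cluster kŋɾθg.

2

/k/ — plosive, sonority 1.
/ŋ/ — nasal, sonority 4.
/ɾ/ — liquid, sonority 5.
/θ/ — fricative, sonority 3.
/g/ — plosive, sonority 1.
/k/→/ŋ/: 1→4 (rises) — ok.
/ŋ/→/ɾ/: 4→5 (rises) — ok.
/ɾ/→/θ/: 5→3 (does not rise) — violation.
/θ/→/g/: 3→1 (does not rise) — violation.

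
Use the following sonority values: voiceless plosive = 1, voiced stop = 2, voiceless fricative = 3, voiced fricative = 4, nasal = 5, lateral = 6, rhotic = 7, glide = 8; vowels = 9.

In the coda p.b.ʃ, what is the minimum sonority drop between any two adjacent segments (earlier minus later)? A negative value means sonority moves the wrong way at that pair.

/p/ — voiceless plosive, sonority 1.
/b/ — voiced stop, sonority 2.
/ʃ/ — voiceless fricative, sonority 3.
/p/→/b/: change -1.
/b/→/ʃ/: change -1.
Minimum = -1.

-1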